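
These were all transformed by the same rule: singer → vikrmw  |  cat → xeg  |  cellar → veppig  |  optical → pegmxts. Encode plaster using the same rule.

The output letters match the input read backwards, each shifted +4: singer reversed is regnis. Two steps: reverse the string, then apply a Caesar shift of +4.
Applying it to plaster: reverse → retsalp; then shift: r+4=v, e+4=i, t+4=x, s+4=w, a+4=e, l+4=p, p+4=t.

vixwept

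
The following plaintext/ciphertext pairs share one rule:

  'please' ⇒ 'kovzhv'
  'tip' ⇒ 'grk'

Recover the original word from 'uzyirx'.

fabric

Letters are reflected about the middle of the alphabet (position → 25−position): Atbash.
Reversing it on uzyirx: u↔f, z↔a, y↔b, i↔r, r↔i, x↔c.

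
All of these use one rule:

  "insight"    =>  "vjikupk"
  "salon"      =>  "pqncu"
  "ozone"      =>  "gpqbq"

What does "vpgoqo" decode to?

moment

The output letters match the input read backwards, each shifted +2: insight reversed is thgisni. Read the word backwards and shift each letter +2.
Decoding vpgoqo: shift back: v−2=t, p−2=n, g−2=e, o−2=m, q−2=o, o−2=m → tnemom; then reverse → moment.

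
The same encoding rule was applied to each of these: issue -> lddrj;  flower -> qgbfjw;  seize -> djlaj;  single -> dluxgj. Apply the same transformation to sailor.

dhlgbw

Each letter's alphabet position (a=0..z=25) is mapped through 7·x+7 mod 26 — an affine cipher.
For sailor: s(18)→7·18+7≡3=d; a(0)→7·0+7≡7=h; i(8)→7·8+7≡11=l; l(11)→7·11+7≡6=g; o(14)→7·14+7≡1=b; r(17)→7·17+7≡22=w (all mod 26).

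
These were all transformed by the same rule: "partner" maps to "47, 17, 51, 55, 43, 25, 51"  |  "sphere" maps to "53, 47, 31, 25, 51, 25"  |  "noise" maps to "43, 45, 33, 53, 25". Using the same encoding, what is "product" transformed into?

47, 51, 45, 23, 57, 21, 55

p(#16)→47 and a(#1)→17: differences scale by 2, so n = 2·pos + 15. With a=1..z=26, the number is 2·pos + 15.
Applying it to product: p=16→47, r=18→51, o=15→45, d=4→23, u=21→57, c=3→21, t=20→55.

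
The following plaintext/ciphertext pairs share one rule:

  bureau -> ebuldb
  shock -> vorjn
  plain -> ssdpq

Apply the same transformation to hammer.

Shifts by position in bureau: pos 0: b→e (+3), pos 1: u→b (+7), pos 2: r→u (+3), pos 3: e→l (+7) — repeating every 2. The shifts repeat in a cycle of length 2: positions 0,1,… shift by +3, +7, then the pattern repeats.
For hammer: h+3=k, a+7=h, m+3=p, m+7=t, e+3=h, r+7=y.

khpthy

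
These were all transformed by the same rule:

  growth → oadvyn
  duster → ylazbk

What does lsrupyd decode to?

The output letters match the input read backwards, each shifted +7: growth reversed is htworg. The word is reversed, then every letter is shifted forward by 7.
Undoing it on lsrupyd: shift back: l−7=e, s−7=l, r−7=k, u−7=n, p−7=i, y−7=r, d−7=w → elknirw; then reverse → wrinkle.

wrinkle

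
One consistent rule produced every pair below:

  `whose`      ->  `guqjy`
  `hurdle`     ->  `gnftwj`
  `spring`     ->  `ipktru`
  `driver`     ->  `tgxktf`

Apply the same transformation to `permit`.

The output letters match the input read backwards, each shifted +2: whose reversed is esohw. Two steps: reverse the string, then apply a Caesar shift of +2.
Applying it to permit: reverse → timrep; then shift: t+2=v, i+2=k, m+2=o, r+2=t, e+2=g, p+2=r.

vkotgr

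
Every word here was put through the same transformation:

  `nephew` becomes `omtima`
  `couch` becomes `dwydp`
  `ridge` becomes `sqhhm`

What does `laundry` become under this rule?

The shifts repeat in a cycle of length 3: positions 0,1,… shift by +1, +8, +4, then the pattern repeats.
Applying it to laundry: l+1=m, a+8=i, u+4=y, n+1=o, d+8=l, r+4=v, y+1=z.

miyolvz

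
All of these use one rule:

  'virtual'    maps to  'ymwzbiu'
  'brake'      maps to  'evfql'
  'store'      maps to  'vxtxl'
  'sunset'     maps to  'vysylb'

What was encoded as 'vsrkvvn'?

someone

In virtual: v→y is +3, i→m is +4, r→w is +5, t→z is +6 — the shift increases by 1 each position. The shift increases by 1 at each position, starting from +3: 3, 4, 5, ….
Reversing it on vsrkvvn: v−3=s, s−4=o, r−5=m, k−6=e, v−7=o, v−8=n, n−9=e.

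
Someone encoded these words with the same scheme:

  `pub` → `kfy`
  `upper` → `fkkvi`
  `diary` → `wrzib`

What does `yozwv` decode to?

blade

Each pair mirrors across the alphabet (p↔k, u↔f, b↔y): positions sum to 25. This is the alphabet-reversal cipher (Atbash): a becomes z, b becomes y, etc.
Reversing it on yozwv: y↔b, o↔l, z↔a, w↔d, v↔e.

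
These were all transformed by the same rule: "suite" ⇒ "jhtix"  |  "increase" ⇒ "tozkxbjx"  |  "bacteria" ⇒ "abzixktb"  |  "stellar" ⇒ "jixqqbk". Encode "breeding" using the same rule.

s(18)→j(9) and u(20)→h(7) fit y≡25x+1 (mod 26); the inverse of 25 mod 26 is 25. Each letter's alphabet position (a=0..z=25) is mapped through 25·x+1 mod 26 — an affine cipher.
Applying it to breeding: b(1)→25·1+1≡0=a; r(17)→25·17+1≡10=k; e(4)→25·4+1≡23=x; e(4)→25·4+1≡23=x; d(3)→25·3+1≡24=y; i(8)→25·8+1≡19=t; n(13)→25·13+1≡14=o; g(6)→25·6+1≡21=v (all mod 26).

akxxytov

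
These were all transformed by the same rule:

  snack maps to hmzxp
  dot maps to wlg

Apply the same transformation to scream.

hxivzn

Each pair mirrors across the alphabet (s↔h, n↔m, a↔z): positions sum to 25. This is the alphabet-reversal cipher (Atbash): a becomes z, b becomes y, etc.
On scream: s↔h, c↔x, r↔i, e↔v, a↔z, m↔n.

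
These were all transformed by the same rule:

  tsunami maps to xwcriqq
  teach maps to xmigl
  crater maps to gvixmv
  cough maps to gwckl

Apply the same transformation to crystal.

The shift depends on letter class: consonant t→x is +4, but vowel u→c is +8. Two shifts are in play — +8 for a/e/i/o/u, +4 for every other letter.
Applying it to crystal: c(cons)+4=g, r(cons)+4=v, y(cons)+4=c, s(cons)+4=w, t(cons)+4=x, a(vowel)+8=i, l(cons)+4=p.

gvcwxip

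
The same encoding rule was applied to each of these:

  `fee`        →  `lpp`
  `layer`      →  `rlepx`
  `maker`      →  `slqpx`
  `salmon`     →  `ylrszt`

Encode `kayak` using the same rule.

qlelq

The shift depends on letter class: consonant f→l is +6, but vowel e→p is +11. Two shifts are in play — +11 for a/e/i/o/u, +6 for every other letter.
On kayak: k(cons)+6=q, a(vowel)+11=l, y(cons)+6=e, a(vowel)+11=l, k(cons)+6=q.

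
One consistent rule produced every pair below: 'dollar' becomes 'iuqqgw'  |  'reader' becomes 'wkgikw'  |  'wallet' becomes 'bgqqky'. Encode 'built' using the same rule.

gaoqy

Two shifts are in play — +6 for a/e/i/o/u, +5 for every other letter.
On built: b(cons)+5=g, u(vowel)+6=a, i(vowel)+6=o, l(cons)+5=q, t(cons)+5=y.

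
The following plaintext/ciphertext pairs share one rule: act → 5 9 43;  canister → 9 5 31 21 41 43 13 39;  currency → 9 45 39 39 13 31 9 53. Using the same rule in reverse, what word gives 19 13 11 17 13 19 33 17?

a(#1)→5 and c(#3)→9: differences scale by 2, so n = 2·pos + 3. The formula is n = 2×(alphabet index, a=1) + 3.
Undoing it on 19 13 11 17 13 19 33 17: 19→(19−3)÷2=8=h, 13→(13−3)÷2=5=e, 11→(11−3)÷2=4=d, 17→(17−3)÷2=7=g, 13→(13−3)÷2=5=e, 19→(19−3)÷2=8=h, 33→(33−3)÷2=15=o, 17→(17−3)÷2=7=g.

hedgehog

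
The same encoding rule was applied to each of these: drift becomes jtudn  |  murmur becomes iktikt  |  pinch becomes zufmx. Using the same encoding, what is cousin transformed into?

d(3)→j(9) and r(17)→t(19) fit y≡23x+18 (mod 26); the inverse of 23 mod 26 is 17. This is an affine cipher: with a=0,…,z=25, each position x becomes (23x+18) mod 26.
Applying it to cousin: c(2)→23·2+18≡12=m; o(14)→23·14+18≡2=c; u(20)→23·20+18≡10=k; s(18)→23·18+18≡16=q; i(8)→23·8+18≡20=u; n(13)→23·13+18≡5=f (all mod 26).

mckquf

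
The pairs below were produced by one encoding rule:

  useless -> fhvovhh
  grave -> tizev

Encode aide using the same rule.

Letters are reflected about the middle of the alphabet (position → 25−position): Atbash.
Applying it to aide: a↔z, i↔r, d↔w, e↔v.

zrwv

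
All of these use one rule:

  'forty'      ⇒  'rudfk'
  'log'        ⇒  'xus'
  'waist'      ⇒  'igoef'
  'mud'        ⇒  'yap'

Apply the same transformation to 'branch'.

ndgzot

The shift depends on letter class: consonant f→r is +12, but vowel o→u is +6. Vowels shift forward by 6 and consonants shift forward by 12.
On branch: b(cons)+12=n, r(cons)+12=d, a(vowel)+6=g, n(cons)+12=z, c(cons)+12=o, h(cons)+12=t.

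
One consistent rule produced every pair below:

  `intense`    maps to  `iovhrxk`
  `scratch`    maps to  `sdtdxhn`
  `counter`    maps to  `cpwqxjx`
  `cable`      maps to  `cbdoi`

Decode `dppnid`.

donkey

In intense: i→i is +0, n→o is +1, t→v is +2, e→h is +3 — the shift increases by 1 each position. The shift increases by 1 at each position, starting from +0: 0, 1, 2, ….
Reversing it on dppnid: d−0=d, p−1=o, p−2=n, n−3=k, i−4=e, d−5=y.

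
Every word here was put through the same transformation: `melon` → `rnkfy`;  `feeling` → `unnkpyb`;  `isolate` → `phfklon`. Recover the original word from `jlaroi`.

warmth

m(12)→r(17) and e(4)→n(13) fit y≡7x+11 (mod 26); the inverse of 7 mod 26 is 15. Each letter's alphabet position (a=0..z=25) is mapped through 7·x+11 mod 26 — an affine cipher.
Undoing it on jlaroi: j(9)→15·(9−11)≡22=w; l(11)→15·(11−11)≡0=a; a(0)→15·(0−11)≡17=r; r(17)→15·(17−11)≡12=m; o(14)→15·(14−11)≡19=t; i(8)→15·(8−11)≡7=h (all mod 26).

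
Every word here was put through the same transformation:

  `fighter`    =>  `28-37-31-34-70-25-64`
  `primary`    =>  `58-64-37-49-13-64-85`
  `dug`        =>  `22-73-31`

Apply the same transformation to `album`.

With a=1..z=26, the number is 3·pos + 10.
Applying it to album: a=1→13, l=12→46, b=2→16, u=21→73, m=13→49.

13-46-16-73-49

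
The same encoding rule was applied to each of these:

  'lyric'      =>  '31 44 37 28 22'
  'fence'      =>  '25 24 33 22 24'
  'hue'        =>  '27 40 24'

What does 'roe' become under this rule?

l is letter #12 and maps to 31: an offset of 19. The number is (letter's place in the alphabet, a=1) + 19.
On roe: r=18→37, o=15→34, e=5→24.

37 34 24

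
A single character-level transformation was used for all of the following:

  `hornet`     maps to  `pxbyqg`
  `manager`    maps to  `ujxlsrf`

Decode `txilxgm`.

loyalty

In hornet: h→p is +8, o→x is +9, r→b is +10, n→y is +11 — the shift increases by 1 each position. Each letter shifts forward by (position + 8), i.e. 8, 9, 10, … — the shift grows by one for each successive letter.
Decoding txilxgm: t−8=l, x−9=o, i−10=y, l−11=a, x−12=l, g−13=t, m−14=y.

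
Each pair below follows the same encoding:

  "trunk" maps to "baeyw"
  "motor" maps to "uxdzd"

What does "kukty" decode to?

Letter i (0-indexed) is shifted by i+8, so successive shifts are 8, 9, 10, ….
Reversing it on kukty: k−8=c, u−9=l, k−10=a, t−11=i, y−12=m.

claim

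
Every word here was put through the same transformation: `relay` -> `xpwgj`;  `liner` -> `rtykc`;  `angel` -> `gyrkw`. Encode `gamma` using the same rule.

Shifts by position in relay: pos 0: r→x (+6), pos 1: e→p (+11), pos 2: l→w (+11), pos 3: a→g (+6), pos 4: y→j (+11) — repeating every 3. A repeating key of period 3 is used — shifts +6, +11, +11 over and over.
For gamma: g+6=m, a+11=l, m+11=x, m+6=s, a+11=l.

mlxsl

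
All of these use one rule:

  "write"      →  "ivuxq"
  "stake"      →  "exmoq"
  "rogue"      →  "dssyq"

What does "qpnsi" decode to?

elbow

Shifts by position in write: pos 0: w→i (+12), pos 1: r→v (+4), pos 2: i→u (+12), pos 3: t→x (+4) — repeating every 2. A repeating key of period 2 is used — shifts +12, +4 over and over.
Reversing it on qpnsi: q−12=e, p−4=l, n−12=b, s−4=o, i−12=w.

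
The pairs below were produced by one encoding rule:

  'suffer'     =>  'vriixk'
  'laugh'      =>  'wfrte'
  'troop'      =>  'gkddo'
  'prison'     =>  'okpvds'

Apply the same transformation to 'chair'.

This is an affine cipher: with a=0,…,z=25, each position x becomes (11x+5) mod 26.
On chair: c(2)→11·2+5≡1=b; h(7)→11·7+5≡4=e; a(0)→11·0+5≡5=f; i(8)→11·8+5≡15=p; r(17)→11·17+5≡10=k (all mod 26).

befpk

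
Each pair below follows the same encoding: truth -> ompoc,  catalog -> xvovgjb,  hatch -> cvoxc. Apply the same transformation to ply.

Compare letters: t→o is +21, r→m is +21, u→p is +21 — a constant shift. It's a constant shift of +21 (ROT21).
On ply: p+21=k, l+21=g, y+21=t.

kgt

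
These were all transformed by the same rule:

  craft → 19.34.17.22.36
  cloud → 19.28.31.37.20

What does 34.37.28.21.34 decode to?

ruler

c is letter #3 and maps to 19: an offset of 16. Each letter is replaced by its alphabet position (a=1..z=26) + 16.
Reversing it on 34.37.28.21.34: 34→(34−16)÷1=18=r, 37→(37−16)÷1=21=u, 28→(28−16)÷1=12=l, 21→(21−16)÷1=5=e, 34→(34−16)÷1=18=r.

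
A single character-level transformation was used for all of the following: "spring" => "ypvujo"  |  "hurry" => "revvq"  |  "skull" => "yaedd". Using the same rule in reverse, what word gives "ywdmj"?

s(18)→y(24) and p(15)→p(15) fit y≡3x+22 (mod 26); the inverse of 3 mod 26 is 9. Each letter's alphabet position (a=0..z=25) is mapped through 3·x+22 mod 26 — an affine cipher.
Decoding ywdmj: y(24)→9·(24−22)≡18=s; w(22)→9·(22−22)≡0=a; d(3)→9·(3−22)≡11=l; m(12)→9·(12−22)≡14=o; j(9)→9·(9−22)≡13=n (all mod 26).

salon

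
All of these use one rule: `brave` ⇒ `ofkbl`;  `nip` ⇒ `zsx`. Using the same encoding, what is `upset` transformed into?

Two steps: reverse the string, then apply a Caesar shift of +10.
For upset: reverse → tespu; then shift: t+10=d, e+10=o, s+10=c, p+10=z, u+10=e.

docze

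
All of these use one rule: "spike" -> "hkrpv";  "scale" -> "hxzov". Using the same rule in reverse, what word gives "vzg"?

Each letter is replaced by its mirror in the alphabet: a↔z, b↔y, c↔x, and so on (the Atbash cipher).
Reversing it on vzg: v↔e, z↔a, g↔t.

eat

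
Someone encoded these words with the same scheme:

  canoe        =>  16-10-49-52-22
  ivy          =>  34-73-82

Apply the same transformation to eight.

22-34-28-31-67

c(#3)→16 and a(#1)→10: differences scale by 3, so n = 3·pos + 7. Each letter becomes 3×(its alphabet position, a=1..z=26) + 7.
Applying it to eight: e=5→22, i=9→34, g=7→28, h=8→31, t=20→67.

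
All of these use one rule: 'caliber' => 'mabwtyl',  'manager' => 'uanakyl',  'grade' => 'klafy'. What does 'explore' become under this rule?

yvzbgly

c(2)→m(12) and a(0)→a(0) fit y≡19x+0 (mod 26); the inverse of 19 mod 26 is 11. This is an affine cipher: with a=0,…,z=25, each position x becomes (19x+0) mod 26.
For explore: e(4)→19·4+0≡24=y; x(23)→19·23+0≡21=v; p(15)→19·15+0≡25=z; l(11)→19·11+0≡1=b; o(14)→19·14+0≡6=g; r(17)→19·17+0≡11=l; e(4)→19·4+0≡24=y (all mod 26).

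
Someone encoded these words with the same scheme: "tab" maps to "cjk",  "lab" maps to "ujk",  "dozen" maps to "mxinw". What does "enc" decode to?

Every letter moves 9 places later in the alphabet, wrapping around z→a.
Undoing it on enc: e−9=v, n−9=e, c−9=t.

vet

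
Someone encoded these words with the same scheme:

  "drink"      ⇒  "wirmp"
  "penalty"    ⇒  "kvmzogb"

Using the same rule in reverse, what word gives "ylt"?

Each pair mirrors across the alphabet (d↔w, r↔i, i↔r): positions sum to 25. Letters are reflected about the middle of the alphabet (position → 25−position): Atbash.
Decoding ylt: y↔b, l↔o, t↔g.

bog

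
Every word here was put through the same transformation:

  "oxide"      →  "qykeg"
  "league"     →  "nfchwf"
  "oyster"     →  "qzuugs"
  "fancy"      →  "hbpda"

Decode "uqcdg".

space

Shifts by position in oxide: pos 0: o→q (+2), pos 1: x→y (+1), pos 2: i→k (+2), pos 3: d→e (+1) — repeating every 2. A repeating key of period 2 is used — shifts +2, +1 over and over.
Reversing it on uqcdg: u−2=s, q−1=p, c−2=a, d−1=c, g−2=e.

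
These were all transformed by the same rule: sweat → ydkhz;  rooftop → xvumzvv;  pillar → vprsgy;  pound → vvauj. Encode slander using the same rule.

ysgujlx

Shifts by position in sweat: pos 0: s→y (+6), pos 1: w→d (+7), pos 2: e→k (+6), pos 3: a→h (+7) — repeating every 2. It's a Vigenère-style cipher with numeric key [6,7]: position i shifts by key[i mod 2].
For slander: s+6=y, l+7=s, a+6=g, n+7=u, d+6=j, e+7=l, r+6=x.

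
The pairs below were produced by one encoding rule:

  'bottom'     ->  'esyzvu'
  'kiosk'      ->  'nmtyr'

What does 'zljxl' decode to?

In bottom: b→e is +3, o→s is +4, t→y is +5, t→z is +6 — the shift increases by 1 each position. Letter i (0-indexed) is shifted by i+3, so successive shifts are 3, 4, 5, ….
Undoing it on zljxl: z−3=w, l−4=h, j−5=e, x−6=r, l−7=e.

where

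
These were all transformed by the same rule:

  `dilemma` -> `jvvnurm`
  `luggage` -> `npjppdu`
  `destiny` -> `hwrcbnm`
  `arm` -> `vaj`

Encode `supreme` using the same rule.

The output letters match the input read backwards, each shifted +9: dilemma reversed is ammelid. Two steps: reverse the string, then apply a Caesar shift of +9.
For supreme: reverse → emerpus; then shift: e+9=n, m+9=v, e+9=n, r+9=a, p+9=y, u+9=d, s+9=b.

nvnaydb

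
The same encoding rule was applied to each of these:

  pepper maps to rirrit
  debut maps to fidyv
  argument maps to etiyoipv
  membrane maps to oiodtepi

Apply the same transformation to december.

The shift depends on letter class: consonant p→r is +2, but vowel e→i is +4. Vowels shift forward by 4 and consonants shift forward by 2.
For december: d(cons)+2=f, e(vowel)+4=i, c(cons)+2=e, e(vowel)+4=i, m(cons)+2=o, b(cons)+2=d, e(vowel)+4=i, r(cons)+2=t.

fieiodit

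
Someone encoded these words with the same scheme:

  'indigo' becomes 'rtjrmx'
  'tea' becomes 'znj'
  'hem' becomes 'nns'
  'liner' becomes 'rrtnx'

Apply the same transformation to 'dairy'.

The shift depends on letter class: consonant n→t is +6, but vowel i→r is +9. Two shifts are in play — +9 for a/e/i/o/u, +6 for every other letter.
On dairy: d(cons)+6=j, a(vowel)+9=j, i(vowel)+9=r, r(cons)+6=x, y(cons)+6=e.

jjrxe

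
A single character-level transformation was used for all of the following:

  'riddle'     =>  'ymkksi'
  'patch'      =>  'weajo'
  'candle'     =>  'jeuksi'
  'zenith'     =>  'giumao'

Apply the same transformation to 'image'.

mteni

The shift depends on letter class: consonant r→y is +7, but vowel i→m is +4. Vowels shift forward by 4 and consonants shift forward by 7.
Applying it to image: i(vowel)+4=m, m(cons)+7=t, a(vowel)+4=e, g(cons)+7=n, e(vowel)+4=i.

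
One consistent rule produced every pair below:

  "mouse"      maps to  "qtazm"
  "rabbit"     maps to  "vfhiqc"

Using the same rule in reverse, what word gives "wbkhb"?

sweat

The shift increases by 1 at each position, starting from +4: 4, 5, 6, ….
Reversing it on wbkhb: w−4=s, b−5=w, k−6=e, h−7=a, b−8=t.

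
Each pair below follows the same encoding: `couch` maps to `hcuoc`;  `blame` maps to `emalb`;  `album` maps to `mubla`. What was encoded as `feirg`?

grief

The output letters match the input read backwards: couch reversed is hcuoc. It's just the letters in reverse order.
Reversing it on feirg: then reverse → grief.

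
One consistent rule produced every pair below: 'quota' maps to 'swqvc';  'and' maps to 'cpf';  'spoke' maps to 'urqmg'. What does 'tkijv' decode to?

Every letter moves 2 places later in the alphabet, wrapping around z→a.
Undoing it on tkijv: t−2=r, k−2=i, i−2=g, j−2=h, v−2=t.

right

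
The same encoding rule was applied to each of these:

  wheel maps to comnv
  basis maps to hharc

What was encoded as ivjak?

In wheel: w→c is +6, h→o is +7, e→m is +8, e→n is +9 — the shift increases by 1 each position. Letter i (0-indexed) is shifted by i+6, so successive shifts are 6, 7, 8, ….
Decoding ivjak: i−6=c, v−7=o, j−8=b, a−9=r, k−10=a.

cobra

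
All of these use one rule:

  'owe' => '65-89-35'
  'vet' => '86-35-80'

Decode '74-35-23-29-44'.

With a=1..z=26, the number is 3·pos + 20.
Decoding 74-35-23-29-44: 74→(74−20)÷3=18=r, 35→(35−20)÷3=5=e, 23→(23−20)÷3=1=a, 29→(29−20)÷3=3=c, 44→(44−20)÷3=8=h.

reach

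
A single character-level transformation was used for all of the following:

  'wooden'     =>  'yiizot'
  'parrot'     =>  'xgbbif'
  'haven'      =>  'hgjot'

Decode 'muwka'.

w(22)→y(24) and o(14)→i(8) fit y≡15x+6 (mod 26); the inverse of 15 mod 26 is 7. Treating letters as 0–25, the rule is x ↦ 15x + 6 (mod 26).
Decoding muwka: m(12)→7·(12−6)≡16=q; u(20)→7·(20−6)≡20=u; w(22)→7·(22−6)≡8=i; k(10)→7·(10−6)≡2=c; a(0)→7·(0−6)≡10=k (all mod 26).

quick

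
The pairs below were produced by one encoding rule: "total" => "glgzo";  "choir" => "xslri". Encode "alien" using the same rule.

Each pair mirrors across the alphabet (t↔g, o↔l, t↔g): positions sum to 25. Each letter is replaced by its mirror in the alphabet: a↔z, b↔y, c↔x, and so on (the Atbash cipher).
For alien: a↔z, l↔o, i↔r, e↔v, n↔m.

zorvm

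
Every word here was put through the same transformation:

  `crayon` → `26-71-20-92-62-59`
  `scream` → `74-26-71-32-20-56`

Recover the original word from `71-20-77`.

rat

c(#3)→26 and r(#18)→71: differences scale by 3, so n = 3·pos + 17. The formula is n = 3×(alphabet index, a=1) + 17.
Undoing it on 71-20-77: 71→(71−17)÷3=18=r, 20→(20−17)÷3=1=a, 77→(77−17)÷3=20=t.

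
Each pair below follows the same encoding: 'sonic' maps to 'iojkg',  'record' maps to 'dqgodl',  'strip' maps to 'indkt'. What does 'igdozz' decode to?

s(18)→i(8) and o(14)→o(14) fit y≡5x+22 (mod 26); the inverse of 5 mod 26 is 21. Each letter's alphabet position (a=0..z=25) is mapped through 5·x+22 mod 26 — an affine cipher.
Reversing it on igdozz: i(8)→21·(8−22)≡18=s; g(6)→21·(6−22)≡2=c; d(3)→21·(3−22)≡17=r; o(14)→21·(14−22)≡14=o; z(25)→21·(25−22)≡11=l; z(25)→21·(25−22)≡11=l (all mod 26).

scroll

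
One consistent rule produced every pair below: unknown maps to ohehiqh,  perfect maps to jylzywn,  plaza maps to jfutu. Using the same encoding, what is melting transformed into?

Every letter moves 20 places later in the alphabet, wrapping around z→a.
For melting: m+20=g, e+20=y, l+20=f, t+20=n, i+20=c, n+20=h, g+20=a.

gyfncha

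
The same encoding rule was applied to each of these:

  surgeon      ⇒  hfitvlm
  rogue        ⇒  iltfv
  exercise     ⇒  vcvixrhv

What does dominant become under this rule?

wlnrmzmg

Each pair mirrors across the alphabet (s↔h, u↔f, r↔i): positions sum to 25. This is the alphabet-reversal cipher (Atbash): a becomes z, b becomes y, etc.
For dominant: d↔w, o↔l, m↔n, i↔r, n↔m, a↔z, n↔m, t↔g.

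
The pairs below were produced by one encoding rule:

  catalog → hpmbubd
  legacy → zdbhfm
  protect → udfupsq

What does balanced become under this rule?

efdobmbc

The output letters match the input read backwards, each shifted +1: catalog reversed is golatac. The word is reversed, then every letter is shifted forward by 1.
On balanced: reverse → decnalab; then shift: d+1=e, e+1=f, c+1=d, n+1=o, a+1=b, l+1=m, a+1=b, b+1=c.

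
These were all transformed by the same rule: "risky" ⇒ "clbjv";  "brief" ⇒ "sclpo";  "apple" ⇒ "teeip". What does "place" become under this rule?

eitrp

r(17)→c(2) and i(8)→l(11) fit y≡25x+19 (mod 26); the inverse of 25 mod 26 is 25. This is an affine cipher: with a=0,…,z=25, each position x becomes (25x+19) mod 26.
For place: p(15)→25·15+19≡4=e; l(11)→25·11+19≡8=i; a(0)→25·0+19≡19=t; c(2)→25·2+19≡17=r; e(4)→25·4+19≡15=p (all mod 26).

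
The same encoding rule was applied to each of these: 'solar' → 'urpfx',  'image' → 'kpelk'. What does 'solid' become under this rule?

urpnj

Letter i (0-indexed) is shifted by i+2, so successive shifts are 2, 3, 4, ….
On solid: s+2=u, o+3=r, l+4=p, i+5=n, d+6=j.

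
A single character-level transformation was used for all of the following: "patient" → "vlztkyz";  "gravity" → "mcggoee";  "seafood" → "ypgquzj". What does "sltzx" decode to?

The shifts repeat in a cycle of length 2: positions 0,1,… shift by +6, +11, then the pattern repeats.
Decoding sltzx: s−6=m, l−11=a, t−6=n, z−11=o, x−6=r.

manor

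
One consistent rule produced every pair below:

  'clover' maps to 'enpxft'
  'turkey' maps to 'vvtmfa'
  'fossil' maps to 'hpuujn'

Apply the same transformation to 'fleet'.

The shift depends on letter class: consonant c→e is +2, but vowel o→p is +1. Vowels shift forward by 1 and consonants shift forward by 2.
On fleet: f(cons)+2=h, l(cons)+2=n, e(vowel)+1=f, e(vowel)+1=f, t(cons)+2=v.

hnffv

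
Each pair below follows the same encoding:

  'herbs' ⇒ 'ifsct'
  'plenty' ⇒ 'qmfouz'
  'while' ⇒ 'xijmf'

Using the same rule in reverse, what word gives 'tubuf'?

Each letter is shifted forward by 1 in the alphabet (a Caesar shift of +1).
Reversing it on tubuf: t−1=s, u−1=t, b−1=a, u−1=t, f−1=e.

state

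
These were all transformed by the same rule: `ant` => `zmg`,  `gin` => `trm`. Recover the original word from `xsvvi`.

Letters are reflected about the middle of the alphabet (position → 25−position): Atbash.
Reversing it on xsvvi: x↔c, s↔h, v↔e, v↔e, i↔r.

cheer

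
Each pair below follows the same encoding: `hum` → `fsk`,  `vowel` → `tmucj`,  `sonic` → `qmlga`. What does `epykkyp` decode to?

Compare letters: h→f is +24, u→s is +24, m→k is +24 — a constant shift. Each letter is shifted forward by 24 in the alphabet (a Caesar shift of +24).
Reversing it on epykkyp: e−24=g, p−24=r, y−24=a, k−24=m, k−24=m, y−24=a, p−24=r.

grammar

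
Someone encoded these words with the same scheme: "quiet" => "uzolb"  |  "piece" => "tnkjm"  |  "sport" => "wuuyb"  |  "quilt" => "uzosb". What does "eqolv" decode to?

alien

In quiet: q→u is +4, u→z is +5, i→o is +6, e→l is +7 — the shift increases by 1 each position. The shift increases by 1 at each position, starting from +4: 4, 5, 6, ….
Decoding eqolv: e−4=a, q−5=l, o−6=i, l−7=e, v−8=n.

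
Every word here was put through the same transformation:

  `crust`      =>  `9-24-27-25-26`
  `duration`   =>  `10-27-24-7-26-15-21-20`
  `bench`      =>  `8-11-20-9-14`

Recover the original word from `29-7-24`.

war

c is letter #3 and maps to 9: an offset of 6. The number is (letter's place in the alphabet, a=1) + 6.
Undoing it on 29-7-24: 29→(29−6)÷1=23=w, 7→(7−6)÷1=1=a, 24→(24−6)÷1=18=r.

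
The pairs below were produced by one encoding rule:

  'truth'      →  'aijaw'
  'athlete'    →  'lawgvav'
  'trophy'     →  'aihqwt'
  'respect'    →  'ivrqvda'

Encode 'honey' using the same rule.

whyvt

This is an affine cipher: with a=0,…,z=25, each position x becomes (9x+11) mod 26.
On honey: h(7)→9·7+11≡22=w; o(14)→9·14+11≡7=h; n(13)→9·13+11≡24=y; e(4)→9·4+11≡21=v; y(24)→9·24+11≡19=t (all mod 26).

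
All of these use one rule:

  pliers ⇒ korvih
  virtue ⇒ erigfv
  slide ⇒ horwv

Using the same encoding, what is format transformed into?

ulinzg

Each pair mirrors across the alphabet (p↔k, l↔o, i↔r): positions sum to 25. Letters are reflected about the middle of the alphabet (position → 25−position): Atbash.
On format: f↔u, o↔l, r↔i, m↔n, a↔z, t↔g.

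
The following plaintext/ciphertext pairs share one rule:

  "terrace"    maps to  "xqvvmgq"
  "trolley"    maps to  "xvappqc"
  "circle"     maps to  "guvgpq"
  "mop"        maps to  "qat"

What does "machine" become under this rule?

The rule splits by letter class: vowels +12, consonants +4.
For machine: m(cons)+4=q, a(vowel)+12=m, c(cons)+4=g, h(cons)+4=l, i(vowel)+12=u, n(cons)+4=r, e(vowel)+12=q.

qmglurq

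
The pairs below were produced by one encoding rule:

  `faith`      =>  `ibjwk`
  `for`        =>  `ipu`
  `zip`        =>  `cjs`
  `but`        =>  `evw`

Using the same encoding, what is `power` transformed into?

spzfu

The shift depends on letter class: consonant f→i is +3, but vowel a→b is +1. Two shifts are in play — +1 for a/e/i/o/u, +3 for every other letter.
Applying it to power: p(cons)+3=s, o(vowel)+1=p, w(cons)+3=z, e(vowel)+1=f, r(cons)+3=u.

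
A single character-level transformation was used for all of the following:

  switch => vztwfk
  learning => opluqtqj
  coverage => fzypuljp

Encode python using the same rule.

sbwkzq

The shift depends on letter class: consonant s→v is +3, but vowel i→t is +11. The rule splits by letter class: vowels +11, consonants +3.
For python: p(cons)+3=s, y(cons)+3=b, t(cons)+3=w, h(cons)+3=k, o(vowel)+11=z, n(cons)+3=q.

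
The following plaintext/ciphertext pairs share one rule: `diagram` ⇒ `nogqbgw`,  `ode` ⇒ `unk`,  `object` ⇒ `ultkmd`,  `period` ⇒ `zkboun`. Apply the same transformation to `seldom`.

The shift depends on letter class: consonant d→n is +10, but vowel i→o is +6. Two shifts are in play — +6 for a/e/i/o/u, +10 for every other letter.
For seldom: s(cons)+10=c, e(vowel)+6=k, l(cons)+10=v, d(cons)+10=n, o(vowel)+6=u, m(cons)+10=w.

ckvnuw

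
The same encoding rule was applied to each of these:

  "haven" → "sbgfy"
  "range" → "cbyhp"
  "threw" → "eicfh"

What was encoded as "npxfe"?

comet

Shifts by position in haven: pos 0: h→s (+11), pos 1: a→b (+1), pos 2: v→g (+11), pos 3: e→f (+1) — repeating every 2. A repeating key of period 2 is used — shifts +11, +1 over and over.
Undoing it on npxfe: n−11=c, p−1=o, x−11=m, f−1=e, e−11=t.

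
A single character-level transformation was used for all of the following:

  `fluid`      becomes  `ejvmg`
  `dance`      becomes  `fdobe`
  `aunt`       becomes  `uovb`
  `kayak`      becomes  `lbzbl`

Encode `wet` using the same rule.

ufx

The output letters match the input read backwards, each shifted +1: fluid reversed is diulf. The word is reversed, then every letter is shifted forward by 1.
On wet: reverse → tew; then shift: t+1=u, e+1=f, w+1=x.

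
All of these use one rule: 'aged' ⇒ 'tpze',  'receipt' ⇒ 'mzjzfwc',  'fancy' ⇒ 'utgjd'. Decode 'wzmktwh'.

perhaps

This is an affine cipher: with a=0,…,z=25, each position x becomes (21x+19) mod 26.
Reversing it on wzmktwh: w(22)→5·(22−19)≡15=p; z(25)→5·(25−19)≡4=e; m(12)→5·(12−19)≡17=r; k(10)→5·(10−19)≡7=h; t(19)→5·(19−19)≡0=a; w(22)→5·(22−19)≡15=p; h(7)→5·(7−19)≡18=s (all mod 26).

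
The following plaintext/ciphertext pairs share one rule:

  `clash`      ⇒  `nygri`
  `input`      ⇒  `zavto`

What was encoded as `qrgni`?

Two steps: reverse the string, then apply a Caesar shift of +6.
Reversing it on qrgni: shift back: q−6=k, r−6=l, g−6=a, n−6=h, i−6=c → klahc; then reverse → chalk.

chalk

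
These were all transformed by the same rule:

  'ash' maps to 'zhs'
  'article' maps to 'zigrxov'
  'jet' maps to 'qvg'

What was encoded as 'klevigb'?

poverty

Each pair mirrors across the alphabet (a↔z, s↔h, h↔s): positions sum to 25. Each letter is replaced by its mirror in the alphabet: a↔z, b↔y, c↔x, and so on (the Atbash cipher).
Undoing it on klevigb: k↔p, l↔o, e↔v, v↔e, i↔r, g↔t, b↔y.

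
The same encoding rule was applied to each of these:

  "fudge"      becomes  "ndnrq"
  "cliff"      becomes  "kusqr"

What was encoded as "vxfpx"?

In fudge: f→n is +8, u→d is +9, d→n is +10, g→r is +11 — the shift increases by 1 each position. Each letter shifts forward by (position + 8), i.e. 8, 9, 10, … — the shift grows by one for each successive letter.
Undoing it on vxfpx: v−8=n, x−9=o, f−10=v, p−11=e, x−12=l.

novel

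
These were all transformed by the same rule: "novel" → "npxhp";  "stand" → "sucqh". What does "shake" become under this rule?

In novel: n→n is +0, o→p is +1, v→x is +2, e→h is +3 — the shift increases by 1 each position. Each letter shifts forward by its position index (0, 1, 2, …) — the shift grows by one for each successive letter.
Applying it to shake: s+0=s, h+1=i, a+2=c, k+3=n, e+4=i.

sicni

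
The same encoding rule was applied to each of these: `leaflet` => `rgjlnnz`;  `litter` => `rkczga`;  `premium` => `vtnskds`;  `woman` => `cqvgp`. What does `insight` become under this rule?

Shifts by position in leaflet: pos 0: l→r (+6), pos 1: e→g (+2), pos 2: a→j (+9), pos 3: f→l (+6), pos 4: l→n (+2), pos 5: e→n (+9) — repeating every 3. It's a Vigenère-style cipher with numeric key [6,2,9]: position i shifts by key[i mod 3].
For insight: i+6=o, n+2=p, s+9=b, i+6=o, g+2=i, h+9=q, t+6=z.

opboiqz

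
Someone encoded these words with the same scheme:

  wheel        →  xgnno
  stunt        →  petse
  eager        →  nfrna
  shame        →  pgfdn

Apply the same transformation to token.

w(22)→x(23) and h(7)→g(6) fit y≡15x+5 (mod 26); the inverse of 15 mod 26 is 7. Each letter's alphabet position (a=0..z=25) is mapped through 15·x+5 mod 26 — an affine cipher.
On token: t(19)→15·19+5≡4=e; o(14)→15·14+5≡7=h; k(10)→15·10+5≡25=z; e(4)→15·4+5≡13=n; n(13)→15·13+5≡18=s (all mod 26).

ehzns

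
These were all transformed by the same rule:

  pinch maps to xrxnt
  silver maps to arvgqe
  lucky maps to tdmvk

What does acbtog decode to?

Each letter shifts forward by (position + 8), i.e. 8, 9, 10, … — the shift grows by one for each successive letter.
Decoding acbtog: a−8=s, c−9=t, b−10=r, t−11=i, o−12=c, g−13=t.

strict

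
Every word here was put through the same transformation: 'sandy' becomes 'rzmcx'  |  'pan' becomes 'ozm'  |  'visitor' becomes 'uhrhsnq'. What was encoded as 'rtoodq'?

Compare letters: s→r is +25, a→z is +25, n→m is +25 — a constant shift. This is a Caesar cipher with shift 25.
Decoding rtoodq: r−25=s, t−25=u, o−25=p, o−25=p, d−25=e, q−25=r.

supper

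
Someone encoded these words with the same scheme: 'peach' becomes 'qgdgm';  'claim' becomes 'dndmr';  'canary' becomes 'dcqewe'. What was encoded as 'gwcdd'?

Each letter shifts forward by (position + 1), i.e. 1, 2, 3, … — the shift grows by one for each successive letter.
Reversing it on gwcdd: g−1=f, w−2=u, c−3=z, d−4=z, d−5=y.

fuzzy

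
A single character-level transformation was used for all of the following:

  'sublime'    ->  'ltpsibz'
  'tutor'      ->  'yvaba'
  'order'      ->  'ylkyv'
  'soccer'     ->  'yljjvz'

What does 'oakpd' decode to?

Read the word backwards and shift each letter +7.
Reversing it on oakpd: shift back: o−7=h, a−7=t, k−7=d, p−7=i, d−7=w → htdiw; then reverse → width.

width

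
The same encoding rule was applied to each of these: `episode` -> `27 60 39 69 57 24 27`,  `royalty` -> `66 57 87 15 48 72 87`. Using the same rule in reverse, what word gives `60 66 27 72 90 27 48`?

pretzel

e(#5)→27 and p(#16)→60: differences scale by 3, so n = 3·pos + 12. With a=1..z=26, the number is 3·pos + 12.
Undoing it on 60 66 27 72 90 27 48: 60→(60−12)÷3=16=p, 66→(66−12)÷3=18=r, 27→(27−12)÷3=5=e, 72→(72−12)÷3=20=t, 90→(90−12)÷3=26=z, 27→(27−12)÷3=5=e, 48→(48−12)÷3=12=l.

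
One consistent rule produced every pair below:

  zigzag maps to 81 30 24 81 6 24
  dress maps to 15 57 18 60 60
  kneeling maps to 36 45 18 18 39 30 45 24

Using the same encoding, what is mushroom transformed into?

z(#26)→81 and i(#9)→30: differences scale by 3, so n = 3·pos + 3. The formula is n = 3×(alphabet index, a=1) + 3.
Applying it to mushroom: m=13→42, u=21→66, s=19→60, h=8→27, r=18→57, o=15→48, o=15→48, m=13→42.

42 66 60 27 57 48 48 42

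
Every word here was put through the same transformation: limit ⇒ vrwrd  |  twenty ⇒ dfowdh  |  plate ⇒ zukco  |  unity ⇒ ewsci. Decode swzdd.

input

Shifts by position in limit: pos 0: l→v (+10), pos 1: i→r (+9), pos 2: m→w (+10), pos 3: i→r (+9) — repeating every 2. The shifts repeat in a cycle of length 2: positions 0,1,… shift by +10, +9, then the pattern repeats.
Undoing it on swzdd: s−10=i, w−9=n, z−10=p, d−9=u, d−10=t.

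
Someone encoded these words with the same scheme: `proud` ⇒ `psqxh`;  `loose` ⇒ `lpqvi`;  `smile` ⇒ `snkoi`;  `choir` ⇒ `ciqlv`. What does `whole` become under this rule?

wiqoi

In proud: p→p is +0, r→s is +1, o→q is +2, u→x is +3 — the shift increases by 1 each position. Letter i (0-indexed) is shifted by i+0, so successive shifts are 0, 1, 2, ….
On whole: w+0=w, h+1=i, o+2=q, l+3=o, e+4=i.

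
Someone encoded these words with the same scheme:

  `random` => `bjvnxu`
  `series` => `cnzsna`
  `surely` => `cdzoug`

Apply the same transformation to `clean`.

Shifts by position in random: pos 0: r→b (+10), pos 1: a→j (+9), pos 2: n→v (+8), pos 3: d→n (+10), pos 4: o→x (+9), pos 5: m→u (+8) — repeating every 3. A repeating key of period 3 is used — shifts +10, +9, +8 over and over.
For clean: c+10=m, l+9=u, e+8=m, a+10=k, n+9=w.

mumkw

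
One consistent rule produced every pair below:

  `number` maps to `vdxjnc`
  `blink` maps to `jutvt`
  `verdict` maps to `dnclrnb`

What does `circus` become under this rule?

krckdd

Shifts by position in number: pos 0: n→v (+8), pos 1: u→d (+9), pos 2: m→x (+11), pos 3: b→j (+8), pos 4: e→n (+9), pos 5: r→c (+11) — repeating every 3. A repeating key of period 3 is used — shifts +8, +9, +11 over and over.
Applying it to circus: c+8=k, i+9=r, r+11=c, c+8=k, u+9=d, s+11=d.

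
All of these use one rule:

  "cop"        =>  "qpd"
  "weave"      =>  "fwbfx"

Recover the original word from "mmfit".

Two steps: reverse the string, then apply a Caesar shift of +1.
Decoding mmfit: shift back: m−1=l, m−1=l, f−1=e, i−1=h, t−1=s → llehs; then reverse → shell.

shell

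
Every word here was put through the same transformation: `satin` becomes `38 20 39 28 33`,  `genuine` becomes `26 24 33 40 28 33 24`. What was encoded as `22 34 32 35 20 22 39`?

compact

s is letter #19 and maps to 38: an offset of 19. The number is (letter's place in the alphabet, a=1) + 19.
Undoing it on 22 34 32 35 20 22 39: 22→(22−19)÷1=3=c, 34→(34−19)÷1=15=o, 32→(32−19)÷1=13=m, 35→(35−19)÷1=16=p, 20→(20−19)÷1=1=a, 22→(22−19)÷1=3=c, 39→(39−19)÷1=20=t.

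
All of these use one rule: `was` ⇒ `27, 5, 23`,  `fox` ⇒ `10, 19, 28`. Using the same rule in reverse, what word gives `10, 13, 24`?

fit

w is letter #23 and maps to 27: an offset of 4. The number is (letter's place in the alphabet, a=1) + 4.
Decoding 10, 13, 24: 10→(10−4)÷1=6=f, 13→(13−4)÷1=9=i, 24→(24−4)÷1=20=t.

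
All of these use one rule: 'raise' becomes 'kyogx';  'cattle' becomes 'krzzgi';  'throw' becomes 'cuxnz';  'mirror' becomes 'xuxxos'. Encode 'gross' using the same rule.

The output letters match the input read backwards, each shifted +6: raise reversed is esiar. Two steps: reverse the string, then apply a Caesar shift of +6.
On gross: reverse → ssorg; then shift: s+6=y, s+6=y, o+6=u, r+6=x, g+6=m.

yyuxm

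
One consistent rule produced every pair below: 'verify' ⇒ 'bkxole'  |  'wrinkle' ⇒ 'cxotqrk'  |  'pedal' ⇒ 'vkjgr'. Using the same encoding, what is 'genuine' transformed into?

This is a Caesar cipher with shift 6.
On genuine: g+6=m, e+6=k, n+6=t, u+6=a, i+6=o, n+6=t, e+6=k.

mktaotk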